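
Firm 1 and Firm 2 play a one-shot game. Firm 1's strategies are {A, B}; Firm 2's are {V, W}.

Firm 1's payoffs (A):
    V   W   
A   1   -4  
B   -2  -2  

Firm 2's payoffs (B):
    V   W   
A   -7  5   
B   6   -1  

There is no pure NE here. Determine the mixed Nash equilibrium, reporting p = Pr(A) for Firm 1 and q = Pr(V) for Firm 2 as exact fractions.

Each player's mixing probability is pinned down by making the *other* player indifferent.
Firm 2 indifferent between V and W: p·(-7) + (1−p)·6 = p·5 + (1−p)·(-1) ⟹ 6 + (-13)p = (-1) + 6p ⟹ p = 7/19.
Firm 1 indifferent between A and B: q·1 + (1−q)·(-4) = q·(-2) + (1−q)·(-2) ⟹ (-4) + 5q = (-2) + 0q ⟹ q = 2/5.

p = 7/19, q = 2/5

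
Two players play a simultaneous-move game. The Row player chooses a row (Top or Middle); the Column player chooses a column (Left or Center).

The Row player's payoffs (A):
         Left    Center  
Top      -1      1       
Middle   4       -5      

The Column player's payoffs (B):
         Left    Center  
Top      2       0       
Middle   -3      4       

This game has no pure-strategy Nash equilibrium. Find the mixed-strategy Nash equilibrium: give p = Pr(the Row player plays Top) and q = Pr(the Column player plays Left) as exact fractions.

p = 7/9, q = 6/11

In a mixed NE each player is indifferent between their pure strategies, so the opponent's mix sets the indifference.
The Column player indifferent between Left and Center: p·2 + (1−p)·(-3) = p·0 + (1−p)·4 ⟹ (-3) + 5p = 4 + (-4)p ⟹ p = 7/9.
The Row player indifferent between Top and Middle: q·(-1) + (1−q)·1 = q·4 + (1−q)·(-5) ⟹ 1 + (-2)q = (-5) + 9q ⟹ q = 6/11.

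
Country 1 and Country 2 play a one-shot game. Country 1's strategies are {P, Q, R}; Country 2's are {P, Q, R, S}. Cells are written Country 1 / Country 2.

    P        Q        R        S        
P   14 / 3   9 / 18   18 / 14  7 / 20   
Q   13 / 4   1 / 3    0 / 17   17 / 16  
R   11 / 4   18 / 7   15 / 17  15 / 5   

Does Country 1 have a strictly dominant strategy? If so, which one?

Check whether one of Country 1's strategies beats all alternatives regardless of what the opponent does.
P is not dominant: against Q, R gives 18 > 9.
Q is not dominant: against P, P gives 14 > 13.
R is not dominant: against P, P gives 14 > 11.
No single strategy is best against every opponent action.

None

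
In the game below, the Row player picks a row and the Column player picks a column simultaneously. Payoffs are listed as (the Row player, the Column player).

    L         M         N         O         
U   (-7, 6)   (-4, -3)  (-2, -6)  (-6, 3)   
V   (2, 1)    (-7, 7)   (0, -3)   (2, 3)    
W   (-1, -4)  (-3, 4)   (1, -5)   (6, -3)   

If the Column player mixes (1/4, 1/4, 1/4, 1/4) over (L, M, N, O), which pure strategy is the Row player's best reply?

The Row player's best reply maximizes expected payoff against the mix.
U: (1/4)·(-7) + (1/4)·(-4) + (1/4)·(-2) + (1/4)·(-6) = -19/4
V: (1/4)·2 + (1/4)·(-7) + (1/4)·0 + (1/4)·2 = -3/4
W: (1/4)·(-1) + (1/4)·(-3) + (1/4)·1 + (1/4)·6 = 3/4
Highest expected payoff is 3/4, from W.

W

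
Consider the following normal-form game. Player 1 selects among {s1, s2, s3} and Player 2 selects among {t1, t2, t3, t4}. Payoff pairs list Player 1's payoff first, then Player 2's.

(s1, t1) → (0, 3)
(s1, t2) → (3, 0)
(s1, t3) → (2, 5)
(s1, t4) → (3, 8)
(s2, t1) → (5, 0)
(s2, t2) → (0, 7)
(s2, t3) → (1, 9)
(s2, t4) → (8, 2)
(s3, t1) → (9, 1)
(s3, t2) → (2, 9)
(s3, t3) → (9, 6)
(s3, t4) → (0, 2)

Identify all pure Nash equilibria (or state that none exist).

Check mutual best responses: a cell is a NE iff neither player can gain by unilaterally deviating.
Player 1's best responses — vs t1: s3 (payoff 9); vs t2: s1 (payoff 3); vs t3: s3 (payoff 9); vs t4: s2 (payoff 8).
Player 2's best responses — vs s1: t4 (payoff 8); vs s2: t3 (payoff 9); vs s3: t2 (payoff 9).
No cell has both players best-responding. For instance, Player 1's best reply to t1 is s3, but against s3 Player 2 prefers t2 over t1.

None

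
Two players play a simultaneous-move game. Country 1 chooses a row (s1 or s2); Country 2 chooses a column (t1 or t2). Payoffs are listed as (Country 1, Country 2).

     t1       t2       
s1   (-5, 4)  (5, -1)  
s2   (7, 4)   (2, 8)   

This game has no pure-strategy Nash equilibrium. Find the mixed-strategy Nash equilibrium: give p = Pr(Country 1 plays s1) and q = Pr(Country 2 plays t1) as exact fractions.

Each player's mixing probability is pinned down by making the *other* player indifferent.
Country 2 indifferent between t1 and t2: p·4 + (1−p)·4 = p·(-1) + (1−p)·8 ⟹ 4 + 0p = 8 + (-9)p ⟹ p = 4/9.
Country 1 indifferent between s1 and s2: q·(-5) + (1−q)·5 = q·7 + (1−q)·2 ⟹ 5 + (-10)q = 2 + 5q ⟹ q = 1/5.

p = 4/9, q = 1/5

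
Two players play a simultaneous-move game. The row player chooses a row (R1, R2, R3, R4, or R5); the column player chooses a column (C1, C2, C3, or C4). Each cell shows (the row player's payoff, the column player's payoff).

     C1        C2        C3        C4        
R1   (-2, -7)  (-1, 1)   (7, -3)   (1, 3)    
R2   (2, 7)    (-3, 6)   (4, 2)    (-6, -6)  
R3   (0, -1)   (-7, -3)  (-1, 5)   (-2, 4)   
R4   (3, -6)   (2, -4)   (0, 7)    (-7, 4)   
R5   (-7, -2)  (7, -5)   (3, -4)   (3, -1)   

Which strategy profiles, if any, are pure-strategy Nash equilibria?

Find each player's best response to every opponent strategy; NE are the intersections.
The row player's best responses — vs C1: R4 (payoff 3); vs C2: R5 (payoff 7); vs C3: R1 (payoff 7); vs C4: R5 (payoff 3).
The column player's best responses — vs R1: C4 (payoff 3); vs R2: C1 (payoff 7); vs R3: C3 (payoff 5); vs R4: C3 (payoff 7); vs R5: C4 (payoff -1).
The only mutual best response is (R5, C4); neither player gains by switching there.

(R5, C4)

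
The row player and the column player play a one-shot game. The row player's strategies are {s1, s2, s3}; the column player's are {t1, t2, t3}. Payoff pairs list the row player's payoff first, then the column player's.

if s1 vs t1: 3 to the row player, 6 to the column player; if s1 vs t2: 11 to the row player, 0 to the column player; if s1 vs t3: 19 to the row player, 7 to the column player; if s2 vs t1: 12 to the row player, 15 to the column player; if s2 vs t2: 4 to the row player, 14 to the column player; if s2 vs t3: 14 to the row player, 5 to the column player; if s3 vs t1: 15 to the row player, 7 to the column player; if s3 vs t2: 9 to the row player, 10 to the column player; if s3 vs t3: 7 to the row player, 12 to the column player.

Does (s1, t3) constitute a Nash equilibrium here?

Yes

Holding the column player at t3: the row player gets 19 from s1, versus 14 from s2, 7 from s3. No profitable deviation for the row player.
Holding the row player at s1: the column player gets 7 from t3, versus 6 from t1, 0 from t2. No profitable deviation for the column player either.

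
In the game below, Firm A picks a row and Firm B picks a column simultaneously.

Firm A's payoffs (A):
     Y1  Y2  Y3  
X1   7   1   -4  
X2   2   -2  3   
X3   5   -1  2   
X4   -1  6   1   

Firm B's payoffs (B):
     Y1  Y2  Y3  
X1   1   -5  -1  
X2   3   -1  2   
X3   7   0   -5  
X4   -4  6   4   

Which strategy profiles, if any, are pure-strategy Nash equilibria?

(X1, Y1) and (X4, Y2)

Check mutual best responses: a cell is a NE iff neither player can gain by unilaterally deviating.
Firm A's best responses — vs Y1: X1 (payoff 7); vs Y2: X4 (payoff 6); vs Y3: X2 (payoff 3).
Firm B's best responses — vs X1: Y1 (payoff 1); vs X2: Y1 (payoff 3); vs X3: Y1 (payoff 7); vs X4: Y2 (payoff 6).
Mutual best responses occur at (X1, Y1) and (X4, Y2); at each, neither player gains by switching.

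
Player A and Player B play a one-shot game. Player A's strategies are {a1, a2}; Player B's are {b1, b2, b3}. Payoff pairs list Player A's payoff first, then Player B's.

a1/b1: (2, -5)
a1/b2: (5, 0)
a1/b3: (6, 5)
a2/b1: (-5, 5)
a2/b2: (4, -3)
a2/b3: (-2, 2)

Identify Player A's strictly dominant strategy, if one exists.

a1

A strategy is strictly dominant if it gives Player A a strictly higher payoff than every other strategy, against every choice by the opponent.
a1 strictly dominates: vs b1: 2 > -5; vs b2: 5 > 4; vs b3: 6 > -2.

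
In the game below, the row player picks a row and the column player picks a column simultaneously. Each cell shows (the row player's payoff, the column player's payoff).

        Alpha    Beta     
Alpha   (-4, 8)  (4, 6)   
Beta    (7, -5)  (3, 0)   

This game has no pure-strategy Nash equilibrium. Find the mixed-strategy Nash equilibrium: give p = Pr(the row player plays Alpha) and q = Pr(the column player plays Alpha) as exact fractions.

p = 5/7, q = 1/12

In a mixed NE each player is indifferent between their pure strategies, so the opponent's mix sets the indifference.
The column player indifferent between Alpha and Beta: p·8 + (1−p)·(-5) = p·6 + (1−p)·0 ⟹ (-5) + 13p = 0 + 6p ⟹ p = 5/7.
The row player indifferent between Alpha and Beta: q·(-4) + (1−q)·4 = q·7 + (1−q)·3 ⟹ 4 + (-8)q = 3 + 4q ⟹ q = 1/12.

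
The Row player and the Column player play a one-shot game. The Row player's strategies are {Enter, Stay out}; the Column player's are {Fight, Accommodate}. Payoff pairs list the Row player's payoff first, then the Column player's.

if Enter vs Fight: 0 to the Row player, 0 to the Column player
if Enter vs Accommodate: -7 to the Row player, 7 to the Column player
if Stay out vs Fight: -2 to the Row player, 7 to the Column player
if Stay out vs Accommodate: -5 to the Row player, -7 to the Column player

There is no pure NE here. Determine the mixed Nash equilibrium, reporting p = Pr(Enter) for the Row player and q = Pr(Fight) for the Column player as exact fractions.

Each player's mixing probability is pinned down by making the *other* player indifferent.
The Column player indifferent between Fight and Accommodate: p·0 + (1−p)·7 = p·7 + (1−p)·(-7) ⟹ 7 + (-7)p = (-7) + 14p ⟹ p = 2/3.
The Row player indifferent between Enter and Stay out: q·0 + (1−q)·(-7) = q·(-2) + (1−q)·(-5) ⟹ (-7) + 7q = (-5) + 3q ⟹ q = 1/2.

p = 2/3, q = 1/2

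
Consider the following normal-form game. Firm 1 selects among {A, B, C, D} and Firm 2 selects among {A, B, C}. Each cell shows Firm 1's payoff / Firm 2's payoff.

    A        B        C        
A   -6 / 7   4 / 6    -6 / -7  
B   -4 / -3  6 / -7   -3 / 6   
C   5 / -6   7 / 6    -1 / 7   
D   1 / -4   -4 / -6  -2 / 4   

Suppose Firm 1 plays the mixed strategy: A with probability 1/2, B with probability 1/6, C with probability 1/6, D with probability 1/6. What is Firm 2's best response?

B

Firm 2's best reply maximizes expected payoff against the mix.
A: (1/2)·7 + (1/6)·(-3) + (1/6)·(-6) + (1/6)·(-4) = 4/3
B: (1/2)·6 + (1/6)·(-7) + (1/6)·6 + (1/6)·(-6) = 11/6
C: (1/2)·(-7) + (1/6)·6 + (1/6)·7 + (1/6)·4 = -2/3
Highest expected payoff is 11/6, from B.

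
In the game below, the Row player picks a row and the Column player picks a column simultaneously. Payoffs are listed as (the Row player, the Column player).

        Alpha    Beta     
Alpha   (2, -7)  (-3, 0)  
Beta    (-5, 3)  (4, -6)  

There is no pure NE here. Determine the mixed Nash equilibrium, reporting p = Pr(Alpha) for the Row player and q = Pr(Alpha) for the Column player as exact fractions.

Each player's mixing probability is pinned down by making the *other* player indifferent.
The Column player indifferent between Alpha and Beta: p·(-7) + (1−p)·3 = p·0 + (1−p)·(-6) ⟹ 3 + (-10)p = (-6) + 6p ⟹ p = 9/16.
The Row player indifferent between Alpha and Beta: q·2 + (1−q)·(-3) = q·(-5) + (1−q)·4 ⟹ (-3) + 5q = 4 + (-9)q ⟹ q = 1/2.

p = 9/16, q = 1/2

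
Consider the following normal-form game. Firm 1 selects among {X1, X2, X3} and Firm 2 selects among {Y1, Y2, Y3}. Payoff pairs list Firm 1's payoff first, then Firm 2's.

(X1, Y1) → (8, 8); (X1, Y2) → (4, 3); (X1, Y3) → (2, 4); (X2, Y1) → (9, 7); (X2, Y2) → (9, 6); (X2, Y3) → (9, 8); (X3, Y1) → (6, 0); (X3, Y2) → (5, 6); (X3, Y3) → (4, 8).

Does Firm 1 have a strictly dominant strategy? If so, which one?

X2

A strategy is strictly dominant if it gives Firm 1 a strictly higher payoff than every other strategy, against every choice by the opponent.
X2 strictly dominates: vs Y1: 9 > each of {8, 6}; vs Y2: 9 > each of {4, 5}; vs Y3: 9 > each of {2, 4}.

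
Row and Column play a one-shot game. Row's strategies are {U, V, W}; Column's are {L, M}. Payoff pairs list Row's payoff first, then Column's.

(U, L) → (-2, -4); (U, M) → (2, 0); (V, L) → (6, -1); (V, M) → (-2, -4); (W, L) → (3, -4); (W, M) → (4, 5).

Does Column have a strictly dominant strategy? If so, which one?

Check whether one of Column's strategies beats all alternatives regardless of what the opponent does.
L is not dominant: against U, M gives 0 > -4.
M is not dominant: against V, L gives -1 > -4.
No single strategy is best against every opponent action.

No strictly dominant strategy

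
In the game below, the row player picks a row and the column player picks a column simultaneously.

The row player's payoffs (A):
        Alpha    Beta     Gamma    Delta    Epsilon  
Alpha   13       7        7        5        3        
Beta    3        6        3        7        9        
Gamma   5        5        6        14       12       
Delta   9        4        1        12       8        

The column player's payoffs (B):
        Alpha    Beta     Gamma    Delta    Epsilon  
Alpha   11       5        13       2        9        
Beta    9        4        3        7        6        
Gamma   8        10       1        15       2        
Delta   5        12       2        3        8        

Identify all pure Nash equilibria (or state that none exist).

A profile is a Nash equilibrium when each player is best-responding to the other.
The row player's best responses — vs Alpha: Alpha (payoff 13); vs Beta: Alpha (payoff 7); vs Gamma: Alpha (payoff 7); vs Delta: Gamma (payoff 14); vs Epsilon: Gamma (payoff 12).
The column player's best responses — vs Alpha: Gamma (payoff 13); vs Beta: Alpha (payoff 9); vs Gamma: Delta (payoff 15); vs Delta: Beta (payoff 12).
Mutual best responses occur at (Alpha, Gamma) and (Gamma, Delta); at each, neither player gains by switching.

(Alpha, Gamma) and (Gamma, Delta)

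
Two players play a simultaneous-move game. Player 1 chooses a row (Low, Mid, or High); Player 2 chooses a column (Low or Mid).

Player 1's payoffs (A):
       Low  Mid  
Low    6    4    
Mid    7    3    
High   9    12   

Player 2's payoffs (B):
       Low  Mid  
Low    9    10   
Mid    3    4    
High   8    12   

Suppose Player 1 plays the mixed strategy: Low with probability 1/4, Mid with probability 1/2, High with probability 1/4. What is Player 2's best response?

Player 2's best reply maximizes expected payoff against the mix.
Low: (1/4)·9 + (1/2)·3 + (1/4)·8 = 23/4
Mid: (1/4)·10 + (1/2)·4 + (1/4)·12 = 15/2
Highest expected payoff is 15/2, from Mid.

Mid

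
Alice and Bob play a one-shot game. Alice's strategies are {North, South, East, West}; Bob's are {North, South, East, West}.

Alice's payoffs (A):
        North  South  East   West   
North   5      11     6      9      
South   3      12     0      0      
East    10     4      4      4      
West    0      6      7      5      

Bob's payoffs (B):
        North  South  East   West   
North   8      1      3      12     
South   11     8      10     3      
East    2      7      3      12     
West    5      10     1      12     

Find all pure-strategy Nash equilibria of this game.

(North, West)

Find each player's best response to every opponent strategy; NE are the intersections.
Alice's best responses — vs North: East (payoff 10); vs South: South (payoff 12); vs East: West (payoff 7); vs West: North (payoff 9).
Bob's best responses — vs North: West (payoff 12); vs South: North (payoff 11); vs East: West (payoff 12); vs West: West (payoff 12).
The only mutual best response is (North, West); neither player gains by switching there.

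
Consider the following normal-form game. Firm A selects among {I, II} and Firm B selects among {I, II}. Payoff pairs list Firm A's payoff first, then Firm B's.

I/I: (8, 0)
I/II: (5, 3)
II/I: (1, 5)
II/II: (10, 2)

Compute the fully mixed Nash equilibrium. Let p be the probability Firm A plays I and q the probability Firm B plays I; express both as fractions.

In a mixed NE each player is indifferent between their pure strategies, so the opponent's mix sets the indifference.
Firm B indifferent between I and II: p·0 + (1−p)·5 = p·3 + (1−p)·2 ⟹ 5 + (-5)p = 2 + 1p ⟹ p = 1/2.
Firm A indifferent between I and II: q·8 + (1−q)·5 = q·1 + (1−q)·10 ⟹ 5 + 3q = 10 + (-9)q ⟹ q = 5/12.

p = 1/2, q = 5/12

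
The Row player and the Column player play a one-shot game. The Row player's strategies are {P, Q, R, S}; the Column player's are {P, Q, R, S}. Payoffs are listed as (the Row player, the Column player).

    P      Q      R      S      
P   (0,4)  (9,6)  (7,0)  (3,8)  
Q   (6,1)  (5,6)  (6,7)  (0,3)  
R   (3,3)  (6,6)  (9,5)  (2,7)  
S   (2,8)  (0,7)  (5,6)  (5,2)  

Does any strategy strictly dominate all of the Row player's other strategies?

Check whether one of the Row player's strategies beats all alternatives regardless of what the opponent does.
P is not dominant: against P, Q gives 6 > 0.
Q is not dominant: against Q, P gives 9 > 5.
R is not dominant: against P, Q gives 6 > 3.
S is not dominant: against P, Q gives 6 > 2.
No single strategy is best against every opponent action.

No strictly dominant strategy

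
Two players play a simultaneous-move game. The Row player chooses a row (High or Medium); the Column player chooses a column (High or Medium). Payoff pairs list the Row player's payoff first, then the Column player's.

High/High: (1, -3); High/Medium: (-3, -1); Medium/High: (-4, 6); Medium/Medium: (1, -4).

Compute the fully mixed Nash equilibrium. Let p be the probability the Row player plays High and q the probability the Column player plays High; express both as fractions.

Each player's mixing probability is pinned down by making the *other* player indifferent.
The Column player indifferent between High and Medium: p·(-3) + (1−p)·6 = p·(-1) + (1−p)·(-4) ⟹ 6 + (-9)p = (-4) + 3p ⟹ p = 5/6.
The Row player indifferent between High and Medium: q·1 + (1−q)·(-3) = q·(-4) + (1−q)·1 ⟹ (-3) + 4q = 1 + (-5)q ⟹ q = 4/9.

p = 5/6, q = 4/9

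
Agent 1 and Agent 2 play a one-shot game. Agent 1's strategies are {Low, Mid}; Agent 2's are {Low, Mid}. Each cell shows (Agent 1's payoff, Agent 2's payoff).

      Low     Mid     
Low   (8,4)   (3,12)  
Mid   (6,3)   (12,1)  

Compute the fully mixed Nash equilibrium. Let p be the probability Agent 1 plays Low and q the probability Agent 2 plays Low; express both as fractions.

Each player's mixing probability is pinned down by making the *other* player indifferent.
Agent 2 indifferent between Low and Mid: p·4 + (1−p)·3 = p·12 + (1−p)·1 ⟹ 3 + 1p = 1 + 11p ⟹ p = 1/5.
Agent 1 indifferent between Low and Mid: q·8 + (1−q)·3 = q·6 + (1−q)·12 ⟹ 3 + 5q = 12 + (-6)q ⟹ q = 9/11.

p = 1/5, q = 9/11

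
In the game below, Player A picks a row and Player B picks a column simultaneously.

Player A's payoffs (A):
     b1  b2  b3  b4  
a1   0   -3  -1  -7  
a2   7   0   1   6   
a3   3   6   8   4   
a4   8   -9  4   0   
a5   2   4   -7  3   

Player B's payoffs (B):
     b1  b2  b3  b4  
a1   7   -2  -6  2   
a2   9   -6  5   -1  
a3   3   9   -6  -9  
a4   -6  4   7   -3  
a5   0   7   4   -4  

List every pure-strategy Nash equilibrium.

A profile is a Nash equilibrium when each player is best-responding to the other.
Player A's best responses — vs b1: a4 (payoff 8); vs b2: a3 (payoff 6); vs b3: a3 (payoff 8); vs b4: a2 (payoff 6).
Player B's best responses — vs a1: b1 (payoff 7); vs a2: b1 (payoff 9); vs a3: b2 (payoff 9); vs a4: b3 (payoff 7); vs a5: b2 (payoff 7).
The only mutual best response is (a3, b2); neither player gains by switching there.

(a3, b2)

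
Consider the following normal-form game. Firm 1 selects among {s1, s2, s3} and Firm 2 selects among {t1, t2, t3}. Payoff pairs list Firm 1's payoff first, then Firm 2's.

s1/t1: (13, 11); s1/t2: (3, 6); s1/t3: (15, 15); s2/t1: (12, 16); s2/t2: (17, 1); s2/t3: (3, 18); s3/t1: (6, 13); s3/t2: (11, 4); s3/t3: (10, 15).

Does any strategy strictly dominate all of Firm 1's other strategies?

No strictly dominant strategy

Check whether one of Firm 1's strategies beats all alternatives regardless of what the opponent does.
s1 is not dominant: against t2, s2 gives 17 > 3.
s2 is not dominant: against t1, s1 gives 13 > 12.
s3 is not dominant: against t1, s1 gives 13 > 6.
No single strategy is best against every opponent action.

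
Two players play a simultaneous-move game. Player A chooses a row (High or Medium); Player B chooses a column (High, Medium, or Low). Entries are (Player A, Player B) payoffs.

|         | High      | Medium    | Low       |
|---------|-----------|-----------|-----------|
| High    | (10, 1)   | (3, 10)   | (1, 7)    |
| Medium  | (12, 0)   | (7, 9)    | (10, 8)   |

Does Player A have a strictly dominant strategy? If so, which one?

A strategy is strictly dominant if it gives Player A a strictly higher payoff than every other strategy, against every choice by the opponent.
Medium strictly dominates: vs High: 12 > 10; vs Medium: 7 > 3; vs Low: 10 > 1.

Medium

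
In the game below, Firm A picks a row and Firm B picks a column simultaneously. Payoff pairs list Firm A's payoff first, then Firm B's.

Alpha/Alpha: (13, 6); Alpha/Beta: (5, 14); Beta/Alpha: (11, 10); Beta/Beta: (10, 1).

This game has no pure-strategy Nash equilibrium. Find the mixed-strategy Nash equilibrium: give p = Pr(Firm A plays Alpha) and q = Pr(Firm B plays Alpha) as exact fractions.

In a mixed NE each player is indifferent between their pure strategies, so the opponent's mix sets the indifference.
Firm B indifferent between Alpha and Beta: p·6 + (1−p)·10 = p·14 + (1−p)·1 ⟹ 10 + (-4)p = 1 + 13p ⟹ p = 9/17.
Firm A indifferent between Alpha and Beta: q·13 + (1−q)·5 = q·11 + (1−q)·10 ⟹ 5 + 8q = 10 + 1q ⟹ q = 5/7.

p = 9/17, q = 5/7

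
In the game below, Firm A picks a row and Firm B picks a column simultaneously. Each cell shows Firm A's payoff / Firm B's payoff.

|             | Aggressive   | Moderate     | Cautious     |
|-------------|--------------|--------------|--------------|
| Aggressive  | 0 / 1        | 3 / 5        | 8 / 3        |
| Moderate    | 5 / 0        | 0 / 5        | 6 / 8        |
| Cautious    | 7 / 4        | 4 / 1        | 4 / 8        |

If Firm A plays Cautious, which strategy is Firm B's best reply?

Cautious

With Firm A fixed at Cautious, Firm B's payoffs are: Aggressive → 4, Moderate → 1, Cautious → 8.
The maximum is 8, achieved by Cautious.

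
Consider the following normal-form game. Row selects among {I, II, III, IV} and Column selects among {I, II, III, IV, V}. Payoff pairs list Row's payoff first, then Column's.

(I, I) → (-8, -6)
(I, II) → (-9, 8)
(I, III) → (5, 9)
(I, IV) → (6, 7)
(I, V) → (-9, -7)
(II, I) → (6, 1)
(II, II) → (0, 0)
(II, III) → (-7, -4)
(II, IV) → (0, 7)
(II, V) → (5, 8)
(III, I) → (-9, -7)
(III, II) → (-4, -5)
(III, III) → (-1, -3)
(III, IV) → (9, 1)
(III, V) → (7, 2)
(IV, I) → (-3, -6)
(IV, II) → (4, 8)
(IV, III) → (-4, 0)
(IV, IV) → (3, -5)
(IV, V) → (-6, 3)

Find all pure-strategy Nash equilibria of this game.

Check mutual best responses: a cell is a NE iff neither player can gain by unilaterally deviating.
Row's best responses — vs I: II (payoff 6); vs II: IV (payoff 4); vs III: I (payoff 5); vs IV: III (payoff 9); vs V: III (payoff 7).
Column's best responses — vs I: III (payoff 9); vs II: V (payoff 8); vs III: V (payoff 2); vs IV: II (payoff 8).
Mutual best responses occur at (I, III), (III, V), and (IV, II); at each, neither player gains by switching.

(I, III), (III, V), and (IV, II)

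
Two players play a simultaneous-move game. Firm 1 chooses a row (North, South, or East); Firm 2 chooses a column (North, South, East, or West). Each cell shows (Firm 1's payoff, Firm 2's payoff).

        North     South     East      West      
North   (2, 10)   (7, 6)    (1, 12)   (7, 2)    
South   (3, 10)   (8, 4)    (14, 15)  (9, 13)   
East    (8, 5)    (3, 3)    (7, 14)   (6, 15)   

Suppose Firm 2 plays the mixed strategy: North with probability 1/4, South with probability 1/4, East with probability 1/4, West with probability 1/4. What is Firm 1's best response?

South

Firm 1's best reply maximizes expected payoff against the mix.
North: (1/4)·2 + (1/4)·7 + (1/4)·1 + (1/4)·7 = 17/4
South: (1/4)·3 + (1/4)·8 + (1/4)·14 + (1/4)·9 = 17/2
East: (1/4)·8 + (1/4)·3 + (1/4)·7 + (1/4)·6 = 6
Highest expected payoff is 17/2, from South.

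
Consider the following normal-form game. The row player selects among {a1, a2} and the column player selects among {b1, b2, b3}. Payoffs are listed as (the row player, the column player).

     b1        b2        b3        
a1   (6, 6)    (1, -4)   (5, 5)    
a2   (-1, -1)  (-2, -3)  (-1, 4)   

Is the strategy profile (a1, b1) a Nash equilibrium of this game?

Holding the column player at b1: the row player gets 6 from a1, versus -1 from a2. No profitable deviation for the row player.
Holding the row player at a1: the column player gets 6 from b1, versus -4 from b2, 5 from b3. No profitable deviation for the column player either.

Yes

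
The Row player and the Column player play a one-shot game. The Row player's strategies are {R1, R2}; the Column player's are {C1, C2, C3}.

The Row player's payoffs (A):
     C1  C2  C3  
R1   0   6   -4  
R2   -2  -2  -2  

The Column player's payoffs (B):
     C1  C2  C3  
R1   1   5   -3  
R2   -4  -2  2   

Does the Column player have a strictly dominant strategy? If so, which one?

A strategy is strictly dominant if it gives the Column player a strictly higher payoff than every other strategy, against every choice by the opponent.
C1 is not dominant: against R1, C2 gives 5 > 1.
C2 is not dominant: against R2, C3 gives 2 > -2.
C3 is not dominant: against R1, C1 gives 1 > -3.
No single strategy is best against every opponent action.

None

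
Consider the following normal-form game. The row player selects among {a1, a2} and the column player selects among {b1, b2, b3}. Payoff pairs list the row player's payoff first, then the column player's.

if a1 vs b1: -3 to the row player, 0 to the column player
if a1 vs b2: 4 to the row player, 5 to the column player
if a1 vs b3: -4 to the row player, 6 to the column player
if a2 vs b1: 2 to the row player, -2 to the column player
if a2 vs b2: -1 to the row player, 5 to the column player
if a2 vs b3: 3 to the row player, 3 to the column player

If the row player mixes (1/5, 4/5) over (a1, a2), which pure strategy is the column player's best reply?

Compute the column player's expected payoff from each pure strategy against the given mix.
b1: (1/5)·0 + (4/5)·(-2) = -8/5
b2: (1/5)·5 + (4/5)·5 = 5
b3: (1/5)·6 + (4/5)·3 = 18/5
Highest expected payoff is 5, from b2.

b2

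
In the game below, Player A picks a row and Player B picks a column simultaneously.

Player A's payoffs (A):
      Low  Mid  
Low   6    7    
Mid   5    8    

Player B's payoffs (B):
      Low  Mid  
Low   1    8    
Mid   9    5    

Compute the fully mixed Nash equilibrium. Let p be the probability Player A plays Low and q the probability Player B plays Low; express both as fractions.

In a mixed NE each player is indifferent between their pure strategies, so the opponent's mix sets the indifference.
Player B indifferent between Low and Mid: p·1 + (1−p)·9 = p·8 + (1−p)·5 ⟹ 9 + (-8)p = 5 + 3p ⟹ p = 4/11.
Player A indifferent between Low and Mid: q·6 + (1−q)·7 = q·5 + (1−q)·8 ⟹ 7 + (-1)q = 8 + (-3)q ⟹ q = 1/2.

p = 4/11, q = 1/2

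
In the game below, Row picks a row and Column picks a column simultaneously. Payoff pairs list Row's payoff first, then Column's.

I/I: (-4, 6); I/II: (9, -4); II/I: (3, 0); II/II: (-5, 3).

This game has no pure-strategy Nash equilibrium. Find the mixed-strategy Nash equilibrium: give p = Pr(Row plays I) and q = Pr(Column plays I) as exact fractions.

Each player's mixing probability is pinned down by making the *other* player indifferent.
Column indifferent between I and II: p·6 + (1−p)·0 = p·(-4) + (1−p)·3 ⟹ 0 + 6p = 3 + (-7)p ⟹ p = 3/13.
Row indifferent between I and II: q·(-4) + (1−q)·9 = q·3 + (1−q)·(-5) ⟹ 9 + (-13)q = (-5) + 8q ⟹ q = 2/3.

p = 3/13, q = 2/3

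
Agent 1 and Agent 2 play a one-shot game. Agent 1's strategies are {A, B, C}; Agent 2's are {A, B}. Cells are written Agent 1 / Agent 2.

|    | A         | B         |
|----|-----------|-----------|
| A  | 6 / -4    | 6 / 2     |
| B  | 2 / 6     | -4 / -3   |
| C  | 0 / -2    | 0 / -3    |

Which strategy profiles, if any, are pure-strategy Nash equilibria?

A profile is a Nash equilibrium when each player is best-responding to the other.
Agent 1's best responses — vs A: A (payoff 6); vs B: A (payoff 6).
Agent 2's best responses — vs A: B (payoff 2); vs B: A (payoff 6); vs C: A (payoff -2).
The only mutual best response is (A, B); neither player gains by switching there.

(A, B)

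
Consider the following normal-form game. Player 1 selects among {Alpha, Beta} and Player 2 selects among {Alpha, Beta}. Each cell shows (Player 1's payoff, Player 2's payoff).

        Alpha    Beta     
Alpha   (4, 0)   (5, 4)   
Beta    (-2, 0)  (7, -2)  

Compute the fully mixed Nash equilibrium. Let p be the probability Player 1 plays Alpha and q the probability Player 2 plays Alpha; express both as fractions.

In a mixed NE each player is indifferent between their pure strategies, so the opponent's mix sets the indifference.
Player 2 indifferent between Alpha and Beta: p·0 + (1−p)·0 = p·4 + (1−p)·(-2) ⟹ 0 + 0p = (-2) + 6p ⟹ p = 1/3.
Player 1 indifferent between Alpha and Beta: q·4 + (1−q)·5 = q·(-2) + (1−q)·7 ⟹ 5 + (-1)q = 7 + (-9)q ⟹ q = 1/4.

p = 1/3, q = 1/4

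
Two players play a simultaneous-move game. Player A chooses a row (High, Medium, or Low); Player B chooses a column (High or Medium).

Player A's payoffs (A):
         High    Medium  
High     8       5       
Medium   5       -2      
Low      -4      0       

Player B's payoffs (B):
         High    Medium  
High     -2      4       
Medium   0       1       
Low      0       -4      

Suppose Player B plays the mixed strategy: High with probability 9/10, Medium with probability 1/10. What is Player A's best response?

High

Compute Player A's expected payoff from each pure strategy against the given mix.
High: (9/10)·8 + (1/10)·5 = 77/10
Medium: (9/10)·5 + (1/10)·(-2) = 43/10
Low: (9/10)·(-4) + (1/10)·0 = -18/5
Highest expected payoff is 77/10, from High.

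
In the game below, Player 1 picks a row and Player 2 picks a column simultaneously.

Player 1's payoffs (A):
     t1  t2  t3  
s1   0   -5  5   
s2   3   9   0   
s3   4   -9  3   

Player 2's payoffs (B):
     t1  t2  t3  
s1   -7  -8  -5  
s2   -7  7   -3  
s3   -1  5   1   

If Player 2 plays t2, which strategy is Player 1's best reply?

s2

With Player 2 fixed at t2, Player 1's payoffs are: s1 → -5, s2 → 9, s3 → -9.
The maximum is 9, achieved by s2.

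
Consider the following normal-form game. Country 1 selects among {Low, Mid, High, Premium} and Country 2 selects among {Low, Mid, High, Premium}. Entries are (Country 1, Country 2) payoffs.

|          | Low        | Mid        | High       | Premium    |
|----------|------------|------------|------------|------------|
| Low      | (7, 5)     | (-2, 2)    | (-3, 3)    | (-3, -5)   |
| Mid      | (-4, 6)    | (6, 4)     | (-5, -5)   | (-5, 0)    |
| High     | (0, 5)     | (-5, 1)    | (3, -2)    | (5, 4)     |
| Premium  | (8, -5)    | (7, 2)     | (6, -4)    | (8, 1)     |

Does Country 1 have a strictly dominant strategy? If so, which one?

Premium

A strategy is strictly dominant if it gives Country 1 a strictly higher payoff than every other strategy, against every choice by the opponent.
Premium strictly dominates: vs Low: 8 > each of {7, -4, 0}; vs Mid: 7 > each of {-2, 6, -5}; vs High: 6 > each of {-3, -5, 3}; vs Premium: 8 > each of {-3, -5, 5}.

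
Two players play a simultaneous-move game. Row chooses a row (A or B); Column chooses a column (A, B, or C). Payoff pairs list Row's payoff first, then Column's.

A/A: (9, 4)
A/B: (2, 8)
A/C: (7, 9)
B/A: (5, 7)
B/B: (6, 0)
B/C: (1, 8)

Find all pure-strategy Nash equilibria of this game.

Check mutual best responses: a cell is a NE iff neither player can gain by unilaterally deviating.
Row's best responses — vs A: A (payoff 9); vs B: B (payoff 6); vs C: A (payoff 7).
Column's best responses — vs A: C (payoff 9); vs B: C (payoff 8).
The only mutual best response is (A, C); neither player gains by switching there.

(A, C)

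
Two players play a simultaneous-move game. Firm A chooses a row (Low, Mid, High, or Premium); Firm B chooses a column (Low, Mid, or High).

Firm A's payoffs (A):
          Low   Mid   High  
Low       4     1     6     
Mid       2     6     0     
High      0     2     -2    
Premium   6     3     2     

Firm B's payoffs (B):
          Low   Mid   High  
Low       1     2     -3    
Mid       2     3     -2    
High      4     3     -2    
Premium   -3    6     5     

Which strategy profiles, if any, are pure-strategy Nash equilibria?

Find each player's best response to every opponent strategy; NE are the intersections.
Firm A's best responses — vs Low: Premium (payoff 6); vs Mid: Mid (payoff 6); vs High: Low (payoff 6).
Firm B's best responses — vs Low: Mid (payoff 2); vs Mid: Mid (payoff 3); vs High: Low (payoff 4); vs Premium: Mid (payoff 6).
The only mutual best response is (Mid, Mid); neither player gains by switching there.

(Mid, Mid)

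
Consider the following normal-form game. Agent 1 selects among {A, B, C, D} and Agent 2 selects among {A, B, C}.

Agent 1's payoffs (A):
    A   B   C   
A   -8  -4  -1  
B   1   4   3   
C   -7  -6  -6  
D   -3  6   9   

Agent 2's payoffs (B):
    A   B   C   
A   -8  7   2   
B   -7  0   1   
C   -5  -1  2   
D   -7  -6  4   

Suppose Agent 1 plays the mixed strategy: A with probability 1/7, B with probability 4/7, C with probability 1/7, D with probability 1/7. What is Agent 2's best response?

C

Agent 2's best reply maximizes expected payoff against the mix.
A: (1/7)·(-8) + (4/7)·(-7) + (1/7)·(-5) + (1/7)·(-7) = -48/7
B: (1/7)·7 + (4/7)·0 + (1/7)·(-1) + (1/7)·(-6) = 0
C: (1/7)·2 + (4/7)·1 + (1/7)·2 + (1/7)·4 = 12/7
Highest expected payoff is 12/7, from C.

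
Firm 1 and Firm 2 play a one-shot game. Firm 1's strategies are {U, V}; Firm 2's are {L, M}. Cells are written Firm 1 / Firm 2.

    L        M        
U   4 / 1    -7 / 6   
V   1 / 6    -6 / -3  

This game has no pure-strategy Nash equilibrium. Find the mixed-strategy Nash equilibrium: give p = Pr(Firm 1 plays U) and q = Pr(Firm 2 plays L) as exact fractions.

Each player's mixing probability is pinned down by making the *other* player indifferent.
Firm 2 indifferent between L and M: p·1 + (1−p)·6 = p·6 + (1−p)·(-3) ⟹ 6 + (-5)p = (-3) + 9p ⟹ p = 9/14.
Firm 1 indifferent between U and V: q·4 + (1−q)·(-7) = q·1 + (1−q)·(-6) ⟹ (-7) + 11q = (-6) + 7q ⟹ q = 1/4.

p = 9/14, q = 1/4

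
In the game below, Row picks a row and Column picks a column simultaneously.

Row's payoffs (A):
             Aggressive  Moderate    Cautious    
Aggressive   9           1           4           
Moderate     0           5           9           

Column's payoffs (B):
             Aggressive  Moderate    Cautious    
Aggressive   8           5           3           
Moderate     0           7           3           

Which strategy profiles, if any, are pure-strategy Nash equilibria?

(Aggressive, Aggressive) and (Moderate, Moderate)

Check mutual best responses: a cell is a NE iff neither player can gain by unilaterally deviating.
Row's best responses — vs Aggressive: Aggressive (payoff 9); vs Moderate: Moderate (payoff 5); vs Cautious: Moderate (payoff 9).
Column's best responses — vs Aggressive: Aggressive (payoff 8); vs Moderate: Moderate (payoff 7).
Mutual best responses occur at (Aggressive, Aggressive) and (Moderate, Moderate); at each, neither player gains by switching.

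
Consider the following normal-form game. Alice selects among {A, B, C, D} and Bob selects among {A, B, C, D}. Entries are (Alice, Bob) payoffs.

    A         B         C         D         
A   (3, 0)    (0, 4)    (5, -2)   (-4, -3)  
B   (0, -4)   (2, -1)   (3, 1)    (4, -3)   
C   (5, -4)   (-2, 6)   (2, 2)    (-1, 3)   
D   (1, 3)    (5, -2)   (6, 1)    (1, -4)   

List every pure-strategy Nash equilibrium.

There is no pure-strategy Nash equilibrium

Find each player's best response to every opponent strategy; NE are the intersections.
Alice's best responses — vs A: C (payoff 5); vs B: D (payoff 5); vs C: D (payoff 6); vs D: B (payoff 4).
Bob's best responses — vs A: B (payoff 4); vs B: C (payoff 1); vs C: B (payoff 6); vs D: A (payoff 3).
No cell has both players best-responding. For instance, Alice's best reply to B is D, but against D Bob prefers A over B.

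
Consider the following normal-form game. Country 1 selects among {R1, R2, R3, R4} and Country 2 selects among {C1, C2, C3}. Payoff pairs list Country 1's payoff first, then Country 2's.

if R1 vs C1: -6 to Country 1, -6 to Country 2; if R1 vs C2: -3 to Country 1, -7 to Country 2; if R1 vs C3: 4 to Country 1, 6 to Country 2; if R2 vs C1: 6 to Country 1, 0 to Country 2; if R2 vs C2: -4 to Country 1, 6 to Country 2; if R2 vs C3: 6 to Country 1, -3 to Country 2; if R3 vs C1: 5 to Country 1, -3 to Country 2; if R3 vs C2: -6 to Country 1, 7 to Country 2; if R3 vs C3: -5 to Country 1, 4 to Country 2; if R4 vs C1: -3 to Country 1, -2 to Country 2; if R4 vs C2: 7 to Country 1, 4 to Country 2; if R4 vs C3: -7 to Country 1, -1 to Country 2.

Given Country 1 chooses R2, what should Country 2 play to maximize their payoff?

C2

With Country 1 fixed at R2, Country 2's payoffs are: C1 → 0, C2 → 6, C3 → -3.
The maximum is 6, achieved by C2.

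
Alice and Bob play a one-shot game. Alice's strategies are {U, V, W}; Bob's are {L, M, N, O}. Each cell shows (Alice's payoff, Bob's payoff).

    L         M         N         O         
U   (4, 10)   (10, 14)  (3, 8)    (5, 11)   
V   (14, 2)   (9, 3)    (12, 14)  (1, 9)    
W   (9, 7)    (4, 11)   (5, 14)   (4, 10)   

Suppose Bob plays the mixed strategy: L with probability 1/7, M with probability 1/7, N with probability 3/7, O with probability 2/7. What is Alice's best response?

V

Alice's best reply maximizes expected payoff against the mix.
U: (1/7)·4 + (1/7)·10 + (3/7)·3 + (2/7)·5 = 33/7
V: (1/7)·14 + (1/7)·9 + (3/7)·12 + (2/7)·1 = 61/7
W: (1/7)·9 + (1/7)·4 + (3/7)·5 + (2/7)·4 = 36/7
Highest expected payoff is 61/7, from V.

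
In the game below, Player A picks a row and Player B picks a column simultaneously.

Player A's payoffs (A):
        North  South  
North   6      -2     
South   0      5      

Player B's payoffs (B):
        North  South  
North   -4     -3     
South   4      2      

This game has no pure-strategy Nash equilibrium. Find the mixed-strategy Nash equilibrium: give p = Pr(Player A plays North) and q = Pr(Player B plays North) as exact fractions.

Each player's mixing probability is pinned down by making the *other* player indifferent.
Player B indifferent between North and South: p·(-4) + (1−p)·4 = p·(-3) + (1−p)·2 ⟹ 4 + (-8)p = 2 + (-5)p ⟹ p = 2/3.
Player A indifferent between North and South: q·6 + (1−q)·(-2) = q·0 + (1−q)·5 ⟹ (-2) + 8q = 5 + (-5)q ⟹ q = 7/13.

p = 2/3, q = 7/13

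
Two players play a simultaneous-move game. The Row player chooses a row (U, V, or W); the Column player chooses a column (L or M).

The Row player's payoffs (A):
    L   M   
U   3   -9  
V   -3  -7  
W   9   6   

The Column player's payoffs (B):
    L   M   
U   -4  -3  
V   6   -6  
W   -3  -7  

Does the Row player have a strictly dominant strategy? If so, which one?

W

Check whether one of the Row player's strategies beats all alternatives regardless of what the opponent does.
W strictly dominates: vs L: 9 > each of {3, -3}; vs M: 6 > each of {-9, -7}.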